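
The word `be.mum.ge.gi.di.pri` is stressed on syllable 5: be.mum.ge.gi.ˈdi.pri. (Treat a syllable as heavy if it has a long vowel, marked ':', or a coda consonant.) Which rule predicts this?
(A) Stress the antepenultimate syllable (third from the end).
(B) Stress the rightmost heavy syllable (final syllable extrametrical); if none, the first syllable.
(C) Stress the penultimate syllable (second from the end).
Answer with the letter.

C

Rule A → syllable 4 (observed: 5).
Rule B → syllable 2 (observed: 5).
Rule C → syllable 5 ✓.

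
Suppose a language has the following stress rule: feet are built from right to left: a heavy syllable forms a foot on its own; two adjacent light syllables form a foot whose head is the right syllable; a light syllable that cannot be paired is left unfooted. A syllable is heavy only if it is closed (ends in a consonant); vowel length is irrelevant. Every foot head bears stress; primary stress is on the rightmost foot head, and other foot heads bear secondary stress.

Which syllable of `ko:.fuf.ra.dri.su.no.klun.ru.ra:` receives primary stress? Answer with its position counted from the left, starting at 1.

Weights: 1 ko: L, 2 fuf H, 3 ra L, 4 dri L, 5 su L, 6 no L, 7 klun H, 8 ru L, 9 ra: L.
Parse right to left (heavy = foot alone; LL = one foot; stranded L unfooted): ko: (ˈfuf) (ra.ˈdri) (su.ˈno) (ˈklun) (ru.ˈra:).
Foot heads: 2, 4, 6, 7, 9.
Primary stress on the rightmost head = syllable 9.
Primary stress: syllable 9 → ko:.fuf.ra.dri.su.no.klun.ru.ˈra:.

9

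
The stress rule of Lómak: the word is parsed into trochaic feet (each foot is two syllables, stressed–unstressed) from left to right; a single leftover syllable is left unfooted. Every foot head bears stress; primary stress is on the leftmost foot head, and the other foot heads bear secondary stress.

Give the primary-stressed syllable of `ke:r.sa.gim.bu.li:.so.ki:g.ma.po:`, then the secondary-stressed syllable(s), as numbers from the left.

Parse left to right into trochaic (ˈσσ) feet: (ˈke:r.sa) (ˈgim.bu) (ˈli:.so) (ˈki:g.ma) po:. Syllable 9 is left unfooted.
Foot heads (stressed positions): 1, 3, 5, 7.
End Rule Leftmost: primary stress on the leftmost head = syllable 1.
Secondary stress on 3, 5, 7: ˈke:r.sa.ˌgim.bu.ˌli:.so.ˌki:g.ma.po:.

primary 1, secondary 3, 5, 7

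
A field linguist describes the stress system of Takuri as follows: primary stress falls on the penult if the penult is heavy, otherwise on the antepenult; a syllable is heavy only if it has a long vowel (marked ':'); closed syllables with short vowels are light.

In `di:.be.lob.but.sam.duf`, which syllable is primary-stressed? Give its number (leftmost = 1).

4

Weights: 4 but L, 5 sam L, 6 duf L.
The penult (syllable 5, sam) is light, so stress falls on the antepenult (syllable 4, but).
Primary stress: syllable 4 → di:.be.lob.ˈbut.sam.duf.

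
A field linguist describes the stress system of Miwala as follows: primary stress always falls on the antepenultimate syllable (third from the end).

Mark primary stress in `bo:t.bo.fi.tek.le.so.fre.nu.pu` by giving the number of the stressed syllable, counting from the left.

7

The word has 9 syllables; the antepenultimate syllable (third from the end) is syllable 7 (fre).
Primary stress: syllable 7 → bo:t.bo.fi.tek.le.so.ˈfre.nu.pu.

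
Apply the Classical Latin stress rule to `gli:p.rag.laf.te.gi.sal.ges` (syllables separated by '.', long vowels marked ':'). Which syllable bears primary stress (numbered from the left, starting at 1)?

Classical Latin: stress the penult if heavy (long vowel or closed), else the antepenult.
Weights: 5 gi L, 6 sal H, 7 ges H.
The penult (syllable 6, sal) is heavy, so it takes stress.
Stress on syllable 6: gli:p.rag.laf.te.gi.ˈsal.ges.

6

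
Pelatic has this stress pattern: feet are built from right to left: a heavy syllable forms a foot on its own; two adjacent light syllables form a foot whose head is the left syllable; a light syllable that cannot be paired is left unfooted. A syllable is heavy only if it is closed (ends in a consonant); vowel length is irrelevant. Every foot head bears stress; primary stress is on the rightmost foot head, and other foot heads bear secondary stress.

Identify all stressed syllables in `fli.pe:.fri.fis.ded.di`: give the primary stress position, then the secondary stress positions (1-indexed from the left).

Weights: 1 fli L, 2 pe: L, 3 fri L, 4 fis H, 5 ded H, 6 di L.
Parse right to left (heavy = foot alone; LL = one foot; stranded L unfooted): fli (ˈpe:.fri) (ˈfis) (ˈded) di.
Foot heads: 2, 4, 5.
Primary stress on the rightmost head = syllable 5.
Secondary stress on 2, 4: fli.ˌpe:.fri.ˌfis.ˈded.di.

primary 5, secondary 2, 4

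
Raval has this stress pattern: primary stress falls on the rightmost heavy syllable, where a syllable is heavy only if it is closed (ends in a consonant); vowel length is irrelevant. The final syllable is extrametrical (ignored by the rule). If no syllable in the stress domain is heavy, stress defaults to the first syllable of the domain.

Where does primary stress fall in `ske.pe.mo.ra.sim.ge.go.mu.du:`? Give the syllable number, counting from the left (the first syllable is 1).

5

The final syllable (9, du:) is extrametrical; the stress domain is syllables 1–8.
Weights: 1 ske L, 2 pe L, 3 mo L, 4 ra L, 5 sim H, 6 ge L, 7 go L, 8 mu L.
Heavy syllables in the domain: 5. The rightmost is syllable 5 (sim).
Primary stress: syllable 5 → ske.pe.mo.ra.ˈsim.ge.go.mu.du:.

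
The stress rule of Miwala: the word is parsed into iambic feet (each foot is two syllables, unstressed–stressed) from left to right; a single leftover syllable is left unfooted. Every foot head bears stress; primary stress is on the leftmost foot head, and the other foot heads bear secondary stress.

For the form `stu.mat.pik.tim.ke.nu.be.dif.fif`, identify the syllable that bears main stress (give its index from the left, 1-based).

2

Parse left to right into iambic (σˈσ) feet: (stu.ˈmat) (pik.ˈtim) (ke.ˈnu) (be.ˈdif) fif. Syllable 9 is left unfooted.
Foot heads (stressed positions): 2, 4, 6, 8.
End Rule Leftmost: primary stress on the leftmost head = syllable 2.
Primary stress: syllable 2 → stu.ˈmat.pik.tim.ke.nu.be.dif.fif.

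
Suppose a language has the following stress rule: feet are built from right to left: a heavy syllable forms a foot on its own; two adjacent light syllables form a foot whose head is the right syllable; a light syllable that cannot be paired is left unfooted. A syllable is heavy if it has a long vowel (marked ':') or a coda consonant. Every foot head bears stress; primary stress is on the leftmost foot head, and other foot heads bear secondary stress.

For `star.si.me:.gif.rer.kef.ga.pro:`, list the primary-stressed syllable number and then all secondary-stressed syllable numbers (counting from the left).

Weights: 1 star H, 2 si L, 3 me: H, 4 gif H, 5 rer H, 6 kef H, 7 ga L, 8 pro: H.
Parse right to left (heavy = foot alone; LL = one foot; stranded L unfooted): (ˈstar) si (ˈme:) (ˈgif) (ˈrer) (ˈkef) ga (ˈpro:).
Foot heads: 1, 3, 4, 5, 6, 8.
Primary stress on the leftmost head = syllable 1.
Secondary stress on 3, 4, 5, 6, 8: ˈstar.si.ˌme:.ˌgif.ˌrer.ˌkef.ga.ˌpro:.

primary 1, secondary 3, 4, 5, 6, 8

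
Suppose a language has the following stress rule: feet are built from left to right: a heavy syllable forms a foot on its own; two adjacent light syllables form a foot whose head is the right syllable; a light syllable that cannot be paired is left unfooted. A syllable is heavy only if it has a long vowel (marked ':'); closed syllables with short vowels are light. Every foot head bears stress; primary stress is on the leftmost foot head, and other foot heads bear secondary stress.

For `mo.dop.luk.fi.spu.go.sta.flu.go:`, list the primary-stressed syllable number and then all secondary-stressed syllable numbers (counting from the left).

primary 2, secondary 4, 6, 8, 9

Weights: 1 mo L, 2 dop L, 3 luk L, 4 fi L, 5 spu L, 6 go L, 7 sta L, 8 flu L, 9 go: H.
Parse left to right (heavy = foot alone; LL = one foot; stranded L unfooted): (mo.ˈdop) (luk.ˈfi) (spu.ˈgo) (sta.ˈflu) (ˈgo:).
Foot heads: 2, 4, 6, 8, 9.
Primary stress on the leftmost head = syllable 2.
Secondary stress on 4, 6, 8, 9: mo.ˈdop.luk.ˌfi.spu.ˌgo.sta.ˌflu.ˌgo:.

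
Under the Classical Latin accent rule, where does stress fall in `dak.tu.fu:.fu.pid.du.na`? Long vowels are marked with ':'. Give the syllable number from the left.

5

Classical Latin: stress the penult if heavy (long vowel or closed), else the antepenult.
Weights: 5 pid H, 6 du L, 7 na L.
The penult (syllable 6, du) is light, so stress falls on the antepenult (syllable 5, pid).
Stress on syllable 5: dak.tu.fu:.fu.ˈpid.du.na.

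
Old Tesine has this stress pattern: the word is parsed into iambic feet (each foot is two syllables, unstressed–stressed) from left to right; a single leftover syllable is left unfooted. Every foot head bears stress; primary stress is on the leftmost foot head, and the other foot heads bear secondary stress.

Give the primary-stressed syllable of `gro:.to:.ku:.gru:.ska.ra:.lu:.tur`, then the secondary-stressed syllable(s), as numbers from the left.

primary 2, secondary 4, 6, 8

Parse left to right into iambic (σˈσ) feet: (gro:.ˈto:) (ku:.ˈgru:) (ska.ˈra:) (lu:.ˈtur).
Foot heads (stressed positions): 2, 4, 6, 8.
End Rule Leftmost: primary stress on the leftmost head = syllable 2.
Secondary stress on 4, 6, 8: gro:.ˈto:.ku:.ˌgru:.ska.ˌra:.lu:.ˌtur.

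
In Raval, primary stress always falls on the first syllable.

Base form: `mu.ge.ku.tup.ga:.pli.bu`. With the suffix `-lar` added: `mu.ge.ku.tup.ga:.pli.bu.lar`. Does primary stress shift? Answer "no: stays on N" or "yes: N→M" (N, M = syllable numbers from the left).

no: stays on 1

Base `mu.ge.ku.tup.ga:.pli.bu` (7 syllables):
  The word has 7 syllables; the first syllable is syllable 1 (mu).
  → primary stress on syllable 1.
Suffixed `mu.ge.ku.tup.ga:.pli.bu.lar` (8 syllables):
  The word has 8 syllables; the first syllable is syllable 1 (mu).
  → primary stress on syllable 1.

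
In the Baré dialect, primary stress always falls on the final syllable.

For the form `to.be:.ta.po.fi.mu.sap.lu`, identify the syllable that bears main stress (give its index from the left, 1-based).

The word has 8 syllables; the final syllable is syllable 8 (lu).
Primary stress: syllable 8 → to.be:.ta.po.fi.mu.sap.ˈlu.

8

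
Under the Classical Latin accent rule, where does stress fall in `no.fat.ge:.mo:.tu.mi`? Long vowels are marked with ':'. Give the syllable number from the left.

Classical Latin: stress the penult if heavy (long vowel or closed), else the antepenult.
Weights: 4 mo: H, 5 tu L, 6 mi L.
The penult (syllable 5, tu) is light, so stress falls on the antepenult (syllable 4, mo:).
Stress on syllable 4: no.fat.ge:.ˈmo:.tu.mi.

4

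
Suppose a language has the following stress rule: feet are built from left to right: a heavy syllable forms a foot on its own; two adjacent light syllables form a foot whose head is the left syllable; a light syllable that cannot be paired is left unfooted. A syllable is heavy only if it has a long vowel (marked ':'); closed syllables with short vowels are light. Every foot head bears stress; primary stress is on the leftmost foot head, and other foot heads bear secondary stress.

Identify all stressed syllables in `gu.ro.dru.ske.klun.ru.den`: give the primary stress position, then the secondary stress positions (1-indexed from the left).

Weights: 1 gu L, 2 ro L, 3 dru L, 4 ske L, 5 klun L, 6 ru L, 7 den L.
Parse left to right (heavy = foot alone; LL = one foot; stranded L unfooted): (ˈgu.ro) (ˈdru.ske) (ˈklun.ru) den.
Foot heads: 1, 3, 5.
Primary stress on the leftmost head = syllable 1.
Secondary stress on 3, 5: ˈgu.ro.ˌdru.ske.ˌklun.ru.den.

primary 1, secondary 3, 5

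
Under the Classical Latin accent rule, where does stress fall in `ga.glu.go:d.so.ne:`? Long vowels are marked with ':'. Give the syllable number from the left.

3

Classical Latin: stress the penult if heavy (long vowel or closed), else the antepenult.
Weights: 3 go:d H, 4 so L, 5 ne: H.
The penult (syllable 4, so) is light, so stress falls on the antepenult (syllable 3, go:d).
Stress on syllable 3: ga.glu.ˈgo:d.so.ne:.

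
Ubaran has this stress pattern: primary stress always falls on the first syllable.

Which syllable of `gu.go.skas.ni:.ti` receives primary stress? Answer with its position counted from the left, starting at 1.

The word has 5 syllables; the first syllable is syllable 1 (gu).
Primary stress: syllable 1 → ˈgu.go.skas.ni:.ti.

1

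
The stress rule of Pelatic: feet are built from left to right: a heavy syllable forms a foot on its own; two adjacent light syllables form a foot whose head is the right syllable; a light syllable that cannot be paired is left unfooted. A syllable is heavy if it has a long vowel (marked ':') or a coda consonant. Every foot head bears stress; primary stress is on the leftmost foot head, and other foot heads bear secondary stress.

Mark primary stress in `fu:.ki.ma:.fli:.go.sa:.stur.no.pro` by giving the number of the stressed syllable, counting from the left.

1

Weights: 1 fu: H, 2 ki L, 3 ma: H, 4 fli: H, 5 go L, 6 sa: H, 7 stur H, 8 no L, 9 pro L.
Parse left to right (heavy = foot alone; LL = one foot; stranded L unfooted): (ˈfu:) ki (ˈma:) (ˈfli:) go (ˈsa:) (ˈstur) (no.ˈpro).
Foot heads: 1, 3, 4, 6, 7, 9.
Primary stress on the leftmost head = syllable 1.
Primary stress: syllable 1 → ˈfu:.ki.ma:.fli:.go.sa:.stur.no.pro.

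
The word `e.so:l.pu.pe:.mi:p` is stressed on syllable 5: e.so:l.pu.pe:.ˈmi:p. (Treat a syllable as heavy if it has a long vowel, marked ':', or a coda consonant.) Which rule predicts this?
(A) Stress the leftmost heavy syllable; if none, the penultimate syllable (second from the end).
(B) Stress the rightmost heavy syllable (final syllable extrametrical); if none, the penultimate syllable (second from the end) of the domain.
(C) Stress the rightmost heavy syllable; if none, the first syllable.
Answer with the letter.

C

Rule A → syllable 2 (observed: 5).
Rule B → syllable 4 (observed: 5).
Rule C → syllable 5 ✓.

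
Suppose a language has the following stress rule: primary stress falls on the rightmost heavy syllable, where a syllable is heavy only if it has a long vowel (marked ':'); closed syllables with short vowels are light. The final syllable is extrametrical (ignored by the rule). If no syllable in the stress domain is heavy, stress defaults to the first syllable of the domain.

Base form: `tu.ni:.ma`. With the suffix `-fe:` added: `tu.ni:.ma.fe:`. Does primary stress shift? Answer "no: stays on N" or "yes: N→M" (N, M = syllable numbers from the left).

Base `tu.ni:.ma` (3 syllables):
  The final syllable (3, ma) is extrametrical; the stress domain is syllables 1–2.
  Weights: 1 tu L, 2 ni: H.
  Heavy syllables in the domain: 2. The rightmost is syllable 2 (ni:).
  → primary stress on syllable 2.
Suffixed `tu.ni:.ma.fe:` (4 syllables):
  The final syllable (4, fe:) is extrametrical; the stress domain is syllables 1–3.
  Weights: 1 tu L, 2 ni: H, 3 ma L.
  Heavy syllables in the domain: 2. The rightmost is syllable 2 (ni:).
  → primary stress on syllable 2.

no: stays on 2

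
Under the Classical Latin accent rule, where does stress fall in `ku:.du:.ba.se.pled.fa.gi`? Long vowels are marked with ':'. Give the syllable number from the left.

5

Classical Latin: stress the penult if heavy (long vowel or closed), else the antepenult.
Weights: 5 pled H, 6 fa L, 7 gi L.
The penult (syllable 6, fa) is light, so stress falls on the antepenult (syllable 5, pled).
Stress on syllable 5: ku:.du:.ba.se.ˈpled.fa.gi.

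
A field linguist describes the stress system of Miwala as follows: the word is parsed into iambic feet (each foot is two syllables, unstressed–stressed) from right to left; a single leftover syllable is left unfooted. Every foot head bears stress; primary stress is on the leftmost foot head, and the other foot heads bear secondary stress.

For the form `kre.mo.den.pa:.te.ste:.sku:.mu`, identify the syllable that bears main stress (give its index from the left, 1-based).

Parse right to left into iambic (σˈσ) feet: (kre.ˈmo) (den.ˈpa:) (te.ˈste:) (sku:.ˈmu).
Foot heads (stressed positions): 2, 4, 6, 8.
End Rule Leftmost: primary stress on the leftmost head = syllable 2.
Primary stress: syllable 2 → kre.ˈmo.den.pa:.te.ste:.sku:.mu.

2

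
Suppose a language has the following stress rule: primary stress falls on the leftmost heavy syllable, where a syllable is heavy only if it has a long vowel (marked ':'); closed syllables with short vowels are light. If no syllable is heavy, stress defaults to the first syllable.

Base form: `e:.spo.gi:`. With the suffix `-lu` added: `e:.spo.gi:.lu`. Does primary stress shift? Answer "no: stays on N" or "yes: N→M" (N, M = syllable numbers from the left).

Base `e:.spo.gi:` (3 syllables):
  Weights: 1 e: H, 2 spo L, 3 gi: H.
  Heavy syllables in the domain: 1, 3. The leftmost is syllable 1 (e:).
  → primary stress on syllable 1.
Suffixed `e:.spo.gi:.lu` (4 syllables):
  Weights: 1 e: H, 2 spo L, 3 gi: H, 4 lu L.
  Heavy syllables in the domain: 1, 3. The leftmost is syllable 1 (e:).
  → primary stress on syllable 1.

no: stays on 1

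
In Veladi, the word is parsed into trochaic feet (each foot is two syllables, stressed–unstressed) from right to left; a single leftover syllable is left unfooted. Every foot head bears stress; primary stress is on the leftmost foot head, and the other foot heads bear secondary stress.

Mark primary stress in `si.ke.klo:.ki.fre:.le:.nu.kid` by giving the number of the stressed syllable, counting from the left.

1

Parse right to left into trochaic (ˈσσ) feet: (ˈsi.ke) (ˈklo:.ki) (ˈfre:.le:) (ˈnu.kid).
Foot heads (stressed positions): 1, 3, 5, 7.
End Rule Leftmost: primary stress on the leftmost head = syllable 1.
Primary stress: syllable 1 → ˈsi.ke.klo:.ki.fre:.le:.nu.kid.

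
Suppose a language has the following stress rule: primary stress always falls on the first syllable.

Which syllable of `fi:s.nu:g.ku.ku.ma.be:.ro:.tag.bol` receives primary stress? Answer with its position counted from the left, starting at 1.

The word has 9 syllables; the first syllable is syllable 1 (fi:s).
Primary stress: syllable 1 → ˈfi:s.nu:g.ku.ku.ma.be:.ro:.tag.bol.

1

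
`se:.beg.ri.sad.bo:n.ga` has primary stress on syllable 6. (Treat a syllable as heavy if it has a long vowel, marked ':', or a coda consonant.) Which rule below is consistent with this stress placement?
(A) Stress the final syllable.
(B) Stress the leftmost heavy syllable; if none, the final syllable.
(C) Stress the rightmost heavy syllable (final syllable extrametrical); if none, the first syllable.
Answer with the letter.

A

Rule A → syllable 6 ✓.
Rule B → syllable 1 (observed: 6).
Rule C → syllable 5 (observed: 6).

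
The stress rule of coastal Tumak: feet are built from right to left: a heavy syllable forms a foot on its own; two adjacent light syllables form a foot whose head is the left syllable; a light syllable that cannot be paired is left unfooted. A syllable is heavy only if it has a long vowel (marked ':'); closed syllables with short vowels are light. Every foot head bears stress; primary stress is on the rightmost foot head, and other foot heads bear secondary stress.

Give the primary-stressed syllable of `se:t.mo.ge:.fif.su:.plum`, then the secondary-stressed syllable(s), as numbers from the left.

Weights: 1 se:t H, 2 mo L, 3 ge: H, 4 fif L, 5 su: H, 6 plum L.
Parse right to left (heavy = foot alone; LL = one foot; stranded L unfooted): (ˈse:t) mo (ˈge:) fif (ˈsu:) plum.
Foot heads: 1, 3, 5.
Primary stress on the rightmost head = syllable 5.
Secondary stress on 1, 3: ˌse:t.mo.ˌge:.fif.ˈsu:.plum.

primary 5, secondary 1, 3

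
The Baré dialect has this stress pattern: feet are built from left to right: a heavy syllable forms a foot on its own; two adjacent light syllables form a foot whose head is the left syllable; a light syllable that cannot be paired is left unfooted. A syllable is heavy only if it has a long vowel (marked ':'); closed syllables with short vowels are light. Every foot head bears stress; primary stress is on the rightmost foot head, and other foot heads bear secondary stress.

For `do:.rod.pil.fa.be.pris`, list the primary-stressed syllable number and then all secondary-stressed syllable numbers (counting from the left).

Weights: 1 do: H, 2 rod L, 3 pil L, 4 fa L, 5 be L, 6 pris L.
Parse left to right (heavy = foot alone; LL = one foot; stranded L unfooted): (ˈdo:) (ˈrod.pil) (ˈfa.be) pris.
Foot heads: 1, 2, 4.
Primary stress on the rightmost head = syllable 4.
Secondary stress on 1, 2: ˌdo:.ˌrod.pil.ˈfa.be.pris.

primary 4, secondary 1, 2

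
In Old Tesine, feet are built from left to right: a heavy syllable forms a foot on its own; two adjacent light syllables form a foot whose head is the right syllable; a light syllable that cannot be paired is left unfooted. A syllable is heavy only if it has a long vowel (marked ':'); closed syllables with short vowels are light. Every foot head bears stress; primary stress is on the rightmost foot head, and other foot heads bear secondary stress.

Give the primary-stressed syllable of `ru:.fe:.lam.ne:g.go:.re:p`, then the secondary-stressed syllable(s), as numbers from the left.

Weights: 1 ru: H, 2 fe: H, 3 lam L, 4 ne:g H, 5 go: H, 6 re:p H.
Parse left to right (heavy = foot alone; LL = one foot; stranded L unfooted): (ˈru:) (ˈfe:) lam (ˈne:g) (ˈgo:) (ˈre:p).
Foot heads: 1, 2, 4, 5, 6.
Primary stress on the rightmost head = syllable 6.
Secondary stress on 1, 2, 4, 5: ˌru:.ˌfe:.lam.ˌne:g.ˌgo:.ˈre:p.

primary 6, secondary 1, 2, 4, 5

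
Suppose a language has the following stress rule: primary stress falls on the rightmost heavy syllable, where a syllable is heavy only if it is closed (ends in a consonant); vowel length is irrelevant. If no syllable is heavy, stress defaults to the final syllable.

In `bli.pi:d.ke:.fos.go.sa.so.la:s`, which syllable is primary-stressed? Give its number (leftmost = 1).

Weights: 1 bli L, 2 pi:d H, 3 ke: L, 4 fos H, 5 go L, 6 sa L, 7 so L, 8 la:s H.
Heavy syllables in the domain: 2, 4, 8. The rightmost is syllable 8 (la:s).
Primary stress: syllable 8 → bli.pi:d.ke:.fos.go.sa.so.ˈla:s.

8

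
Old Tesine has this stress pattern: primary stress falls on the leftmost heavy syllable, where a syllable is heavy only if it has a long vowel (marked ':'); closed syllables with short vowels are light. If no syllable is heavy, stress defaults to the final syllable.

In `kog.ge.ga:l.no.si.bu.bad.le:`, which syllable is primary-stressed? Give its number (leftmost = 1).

Weights: 1 kog L, 2 ge L, 3 ga:l H, 4 no L, 5 si L, 6 bu L, 7 bad L, 8 le: H.
Heavy syllables in the domain: 3, 8. The leftmost is syllable 3 (ga:l).
Primary stress: syllable 3 → kog.ge.ˈga:l.no.si.bu.bad.le:.

3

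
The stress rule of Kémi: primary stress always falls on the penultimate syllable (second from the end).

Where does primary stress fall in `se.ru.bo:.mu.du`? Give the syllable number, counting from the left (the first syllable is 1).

4

The word has 5 syllables; the penultimate syllable (second from the end) is syllable 4 (mu).
Primary stress: syllable 4 → se.ru.bo:.ˈmu.du.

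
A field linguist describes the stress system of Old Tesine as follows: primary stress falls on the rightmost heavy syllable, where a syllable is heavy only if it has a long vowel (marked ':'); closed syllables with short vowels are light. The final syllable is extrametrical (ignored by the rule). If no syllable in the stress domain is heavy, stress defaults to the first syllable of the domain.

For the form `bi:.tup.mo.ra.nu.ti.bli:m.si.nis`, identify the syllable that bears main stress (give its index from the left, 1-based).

7

The final syllable (9, nis) is extrametrical; the stress domain is syllables 1–8.
Weights: 1 bi: H, 2 tup L, 3 mo L, 4 ra L, 5 nu L, 6 ti L, 7 bli:m H, 8 si L.
Heavy syllables in the domain: 1, 7. The rightmost is syllable 7 (bli:m).
Primary stress: syllable 7 → bi:.tup.mo.ra.nu.ti.ˈbli:m.si.nis.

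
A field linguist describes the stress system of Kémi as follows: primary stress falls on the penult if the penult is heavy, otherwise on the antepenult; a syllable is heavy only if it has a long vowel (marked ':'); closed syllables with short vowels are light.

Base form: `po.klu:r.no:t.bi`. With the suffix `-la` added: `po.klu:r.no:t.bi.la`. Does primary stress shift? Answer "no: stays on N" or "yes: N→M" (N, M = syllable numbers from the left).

no: stays on 3

Base `po.klu:r.no:t.bi` (4 syllables):
  Weights: 2 klu:r H, 3 no:t H, 4 bi L.
  The penult (syllable 3, no:t) is heavy, so it takes stress.
  → primary stress on syllable 3.
Suffixed `po.klu:r.no:t.bi.la` (5 syllables):
  Weights: 3 no:t H, 4 bi L, 5 la L.
  The penult (syllable 4, bi) is light, so stress falls on the antepenult (syllable 3, no:t).
  → primary stress on syllable 3.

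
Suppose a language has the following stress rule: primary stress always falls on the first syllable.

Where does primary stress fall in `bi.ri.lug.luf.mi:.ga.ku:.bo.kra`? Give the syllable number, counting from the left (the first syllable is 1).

The word has 9 syllables; the first syllable is syllable 1 (bi).
Primary stress: syllable 1 → ˈbi.ri.lug.luf.mi:.ga.ku:.bo.kra.

1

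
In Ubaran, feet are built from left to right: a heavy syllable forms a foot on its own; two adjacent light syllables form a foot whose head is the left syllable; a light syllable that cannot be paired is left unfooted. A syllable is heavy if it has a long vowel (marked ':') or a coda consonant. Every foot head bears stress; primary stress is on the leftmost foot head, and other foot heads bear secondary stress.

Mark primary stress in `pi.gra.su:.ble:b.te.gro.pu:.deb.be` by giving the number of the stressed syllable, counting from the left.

1

Weights: 1 pi L, 2 gra L, 3 su: H, 4 ble:b H, 5 te L, 6 gro L, 7 pu: H, 8 deb H, 9 be L.
Parse left to right (heavy = foot alone; LL = one foot; stranded L unfooted): (ˈpi.gra) (ˈsu:) (ˈble:b) (ˈte.gro) (ˈpu:) (ˈdeb) be.
Foot heads: 1, 3, 4, 5, 7, 8.
Primary stress on the leftmost head = syllable 1.
Primary stress: syllable 1 → ˈpi.gra.su:.ble:b.te.gro.pu:.deb.be.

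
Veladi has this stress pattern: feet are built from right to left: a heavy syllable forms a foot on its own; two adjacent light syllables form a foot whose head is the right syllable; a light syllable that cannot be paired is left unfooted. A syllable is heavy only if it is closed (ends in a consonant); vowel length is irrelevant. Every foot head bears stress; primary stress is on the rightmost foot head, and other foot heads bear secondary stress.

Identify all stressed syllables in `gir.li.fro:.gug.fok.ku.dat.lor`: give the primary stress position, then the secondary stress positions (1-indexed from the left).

Weights: 1 gir H, 2 li L, 3 fro: L, 4 gug H, 5 fok H, 6 ku L, 7 dat H, 8 lor H.
Parse right to left (heavy = foot alone; LL = one foot; stranded L unfooted): (ˈgir) (li.ˈfro:) (ˈgug) (ˈfok) ku (ˈdat) (ˈlor).
Foot heads: 1, 3, 4, 5, 7, 8.
Primary stress on the rightmost head = syllable 8.
Secondary stress on 1, 3, 4, 5, 7: ˌgir.li.ˌfro:.ˌgug.ˌfok.ku.ˌdat.ˈlor.

primary 8, secondary 1, 3, 4, 5, 7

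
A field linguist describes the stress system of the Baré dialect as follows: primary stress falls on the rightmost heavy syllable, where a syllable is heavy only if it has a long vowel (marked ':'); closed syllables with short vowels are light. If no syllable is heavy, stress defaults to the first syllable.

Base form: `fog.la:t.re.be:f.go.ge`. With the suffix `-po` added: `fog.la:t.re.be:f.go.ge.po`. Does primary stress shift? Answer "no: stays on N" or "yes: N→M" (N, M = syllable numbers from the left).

no: stays on 4

Base `fog.la:t.re.be:f.go.ge` (6 syllables):
  Weights: 1 fog L, 2 la:t H, 3 re L, 4 be:f H, 5 go L, 6 ge L.
  Heavy syllables in the domain: 2, 4. The rightmost is syllable 4 (be:f).
  → primary stress on syllable 4.
Suffixed `fog.la:t.re.be:f.go.ge.po` (7 syllables):
  Weights: 1 fog L, 2 la:t H, 3 re L, 4 be:f H, 5 go L, 6 ge L, 7 po L.
  Heavy syllables in the domain: 2, 4. The rightmost is syllable 4 (be:f).
  → primary stress on syllable 4.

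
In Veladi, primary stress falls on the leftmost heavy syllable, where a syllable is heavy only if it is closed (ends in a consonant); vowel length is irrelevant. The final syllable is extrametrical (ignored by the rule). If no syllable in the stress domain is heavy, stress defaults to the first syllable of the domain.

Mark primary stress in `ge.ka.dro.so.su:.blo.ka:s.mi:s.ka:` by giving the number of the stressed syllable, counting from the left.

7

The final syllable (9, ka:) is extrametrical; the stress domain is syllables 1–8.
Weights: 1 ge L, 2 ka L, 3 dro L, 4 so L, 5 su: L, 6 blo L, 7 ka:s H, 8 mi:s H.
Heavy syllables in the domain: 7, 8. The leftmost is syllable 7 (ka:s).
Primary stress: syllable 7 → ge.ka.dro.so.su:.blo.ˈka:s.mi:s.ka:.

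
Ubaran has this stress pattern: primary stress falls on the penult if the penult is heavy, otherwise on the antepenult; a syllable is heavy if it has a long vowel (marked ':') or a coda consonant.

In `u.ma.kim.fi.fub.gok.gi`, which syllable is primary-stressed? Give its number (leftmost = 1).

Weights: 5 fub H, 6 gok H, 7 gi L.
The penult (syllable 6, gok) is heavy, so it takes stress.
Primary stress: syllable 6 → u.ma.kim.fi.fub.ˈgok.gi.

6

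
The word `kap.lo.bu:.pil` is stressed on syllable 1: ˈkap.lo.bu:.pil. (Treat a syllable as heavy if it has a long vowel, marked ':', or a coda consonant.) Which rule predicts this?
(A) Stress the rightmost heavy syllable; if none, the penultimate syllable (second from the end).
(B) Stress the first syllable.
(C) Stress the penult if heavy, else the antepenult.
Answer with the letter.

Rule A → syllable 4 (observed: 1).
Rule B → syllable 1 ✓.
Rule C → syllable 3 (observed: 1).

B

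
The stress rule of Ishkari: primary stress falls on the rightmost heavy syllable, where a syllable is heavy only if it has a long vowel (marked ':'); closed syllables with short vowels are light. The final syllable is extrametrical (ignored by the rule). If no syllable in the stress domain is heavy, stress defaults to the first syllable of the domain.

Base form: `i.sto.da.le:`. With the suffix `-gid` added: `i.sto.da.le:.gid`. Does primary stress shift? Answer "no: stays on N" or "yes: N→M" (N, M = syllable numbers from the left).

yes: 1→4

Base `i.sto.da.le:` (4 syllables):
  The final syllable (4, le:) is extrametrical; the stress domain is syllables 1–3.
  Weights: 1 i L, 2 sto L, 3 da L.
  No heavy syllable in the domain; default to the first syllable of the domain = syllable 1.
  → primary stress on syllable 1.
Suffixed `i.sto.da.le:.gid` (5 syllables):
  The final syllable (5, gid) is extrametrical; the stress domain is syllables 1–4.
  Weights: 1 i L, 2 sto L, 3 da L, 4 le: H.
  Heavy syllables in the domain: 4. The rightmost is syllable 4 (le:).
  → primary stress on syllable 4.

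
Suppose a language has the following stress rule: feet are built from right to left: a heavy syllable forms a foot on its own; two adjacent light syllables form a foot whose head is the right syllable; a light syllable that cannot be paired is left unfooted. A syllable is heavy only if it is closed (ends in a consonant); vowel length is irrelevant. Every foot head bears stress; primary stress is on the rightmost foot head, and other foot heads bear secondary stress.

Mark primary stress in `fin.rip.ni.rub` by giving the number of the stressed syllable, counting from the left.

4

Weights: 1 fin H, 2 rip H, 3 ni L, 4 rub H.
Parse right to left (heavy = foot alone; LL = one foot; stranded L unfooted): (ˈfin) (ˈrip) ni (ˈrub).
Foot heads: 1, 2, 4.
Primary stress on the rightmost head = syllable 4.
Primary stress: syllable 4 → fin.rip.ni.ˈrub.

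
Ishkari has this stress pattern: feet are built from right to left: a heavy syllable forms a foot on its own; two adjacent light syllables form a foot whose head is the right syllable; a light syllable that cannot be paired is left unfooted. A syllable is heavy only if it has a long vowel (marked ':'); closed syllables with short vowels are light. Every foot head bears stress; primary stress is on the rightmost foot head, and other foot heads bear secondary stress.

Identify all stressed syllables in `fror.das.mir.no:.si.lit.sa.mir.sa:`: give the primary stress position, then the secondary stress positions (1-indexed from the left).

primary 9, secondary 3, 4, 6, 8

Weights: 1 fror L, 2 das L, 3 mir L, 4 no: H, 5 si L, 6 lit L, 7 sa L, 8 mir L, 9 sa: H.
Parse right to left (heavy = foot alone; LL = one foot; stranded L unfooted): fror (das.ˈmir) (ˈno:) (si.ˈlit) (sa.ˈmir) (ˈsa:).
Foot heads: 3, 4, 6, 8, 9.
Primary stress on the rightmost head = syllable 9.
Secondary stress on 3, 4, 6, 8: fror.das.ˌmir.ˌno:.si.ˌlit.sa.ˌmir.ˈsa:.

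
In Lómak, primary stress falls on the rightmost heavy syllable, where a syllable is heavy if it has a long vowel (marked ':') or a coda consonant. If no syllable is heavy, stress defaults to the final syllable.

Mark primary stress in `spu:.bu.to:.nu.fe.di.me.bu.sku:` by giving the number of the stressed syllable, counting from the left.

Weights: 1 spu: H, 2 bu L, 3 to: H, 4 nu L, 5 fe L, 6 di L, 7 me L, 8 bu L, 9 sku: H.
Heavy syllables in the domain: 1, 3, 9. The rightmost is syllable 9 (sku:).
Primary stress: syllable 9 → spu:.bu.to:.nu.fe.di.me.bu.ˈsku:.

9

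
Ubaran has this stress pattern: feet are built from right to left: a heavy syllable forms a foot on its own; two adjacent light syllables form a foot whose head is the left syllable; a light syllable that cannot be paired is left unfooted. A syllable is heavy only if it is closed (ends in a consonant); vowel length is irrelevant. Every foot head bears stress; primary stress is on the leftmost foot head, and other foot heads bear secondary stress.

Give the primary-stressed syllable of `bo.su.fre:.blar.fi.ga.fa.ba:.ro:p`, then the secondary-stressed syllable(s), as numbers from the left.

Weights: 1 bo L, 2 su L, 3 fre: L, 4 blar H, 5 fi L, 6 ga L, 7 fa L, 8 ba: L, 9 ro:p H.
Parse right to left (heavy = foot alone; LL = one foot; stranded L unfooted): bo (ˈsu.fre:) (ˈblar) (ˈfi.ga) (ˈfa.ba:) (ˈro:p).
Foot heads: 2, 4, 5, 7, 9.
Primary stress on the leftmost head = syllable 2.
Secondary stress on 4, 5, 7, 9: bo.ˈsu.fre:.ˌblar.ˌfi.ga.ˌfa.ba:.ˌro:p.

primary 2, secondary 4, 5, 7, 9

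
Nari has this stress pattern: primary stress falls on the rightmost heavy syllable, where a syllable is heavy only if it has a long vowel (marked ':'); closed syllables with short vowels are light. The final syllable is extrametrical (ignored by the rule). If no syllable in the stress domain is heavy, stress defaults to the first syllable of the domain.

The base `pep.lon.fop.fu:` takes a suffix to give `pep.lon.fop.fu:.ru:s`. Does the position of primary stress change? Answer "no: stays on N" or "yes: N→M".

Base `pep.lon.fop.fu:` (4 syllables):
  The final syllable (4, fu:) is extrametrical; the stress domain is syllables 1–3.
  Weights: 1 pep L, 2 lon L, 3 fop L.
  No heavy syllable in the domain; default to the first syllable of the domain = syllable 1.
  → primary stress on syllable 1.
Suffixed `pep.lon.fop.fu:.ru:s` (5 syllables):
  The final syllable (5, ru:s) is extrametrical; the stress domain is syllables 1–4.
  Weights: 1 pep L, 2 lon L, 3 fop L, 4 fu: H.
  Heavy syllables in the domain: 4. The rightmost is syllable 4 (fu:).
  → primary stress on syllable 4.

yes: 1→4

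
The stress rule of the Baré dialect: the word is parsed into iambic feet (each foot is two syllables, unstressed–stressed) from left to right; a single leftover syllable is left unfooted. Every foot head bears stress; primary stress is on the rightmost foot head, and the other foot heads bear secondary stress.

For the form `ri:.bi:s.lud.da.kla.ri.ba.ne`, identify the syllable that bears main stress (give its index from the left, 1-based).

Parse left to right into iambic (σˈσ) feet: (ri:.ˈbi:s) (lud.ˈda) (kla.ˈri) (ba.ˈne).
Foot heads (stressed positions): 2, 4, 6, 8.
End Rule Rightmost: primary stress on the rightmost head = syllable 8.
Primary stress: syllable 8 → ri:.bi:s.lud.da.kla.ri.ba.ˈne.

8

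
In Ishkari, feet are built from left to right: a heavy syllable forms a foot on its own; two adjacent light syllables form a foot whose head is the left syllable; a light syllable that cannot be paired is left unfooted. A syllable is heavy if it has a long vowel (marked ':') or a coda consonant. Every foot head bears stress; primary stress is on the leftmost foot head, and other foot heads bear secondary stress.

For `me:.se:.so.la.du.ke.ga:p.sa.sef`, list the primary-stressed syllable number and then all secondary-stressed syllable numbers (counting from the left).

primary 1, secondary 2, 3, 5, 7, 9

Weights: 1 me: H, 2 se: H, 3 so L, 4 la L, 5 du L, 6 ke L, 7 ga:p H, 8 sa L, 9 sef H.
Parse left to right (heavy = foot alone; LL = one foot; stranded L unfooted): (ˈme:) (ˈse:) (ˈso.la) (ˈdu.ke) (ˈga:p) sa (ˈsef).
Foot heads: 1, 2, 3, 5, 7, 9.
Primary stress on the leftmost head = syllable 1.
Secondary stress on 2, 3, 5, 7, 9: ˈme:.ˌse:.ˌso.la.ˌdu.ke.ˌga:p.sa.ˌsef.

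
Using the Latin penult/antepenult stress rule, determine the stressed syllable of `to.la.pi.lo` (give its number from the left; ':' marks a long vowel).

2

Classical Latin: stress the penult if heavy (long vowel or closed), else the antepenult.
Weights: 2 la L, 3 pi L, 4 lo L.
The penult (syllable 3, pi) is light, so stress falls on the antepenult (syllable 2, la).
Stress on syllable 2: to.ˈla.pi.lo.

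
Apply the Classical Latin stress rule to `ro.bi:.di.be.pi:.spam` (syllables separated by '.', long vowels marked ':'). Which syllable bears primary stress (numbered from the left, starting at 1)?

5

Classical Latin: stress the penult if heavy (long vowel or closed), else the antepenult.
Weights: 4 be L, 5 pi: H, 6 spam H.
The penult (syllable 5, pi:) is heavy, so it takes stress.
Stress on syllable 5: ro.bi:.di.be.ˈpi:.spam.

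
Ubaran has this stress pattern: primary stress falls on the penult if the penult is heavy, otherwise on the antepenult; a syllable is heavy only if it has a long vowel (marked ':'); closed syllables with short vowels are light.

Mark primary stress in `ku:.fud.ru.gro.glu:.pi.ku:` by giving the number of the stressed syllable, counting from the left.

Weights: 5 glu: H, 6 pi L, 7 ku: H.
The penult (syllable 6, pi) is light, so stress falls on the antepenult (syllable 5, glu:).
Primary stress: syllable 5 → ku:.fud.ru.gro.ˈglu:.pi.ku:.

5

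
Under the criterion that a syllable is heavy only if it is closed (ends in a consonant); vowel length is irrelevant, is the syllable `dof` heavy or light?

`dof`: short vowel, closed (coda /f/). Closed (coda /f/) → heavy.

heavy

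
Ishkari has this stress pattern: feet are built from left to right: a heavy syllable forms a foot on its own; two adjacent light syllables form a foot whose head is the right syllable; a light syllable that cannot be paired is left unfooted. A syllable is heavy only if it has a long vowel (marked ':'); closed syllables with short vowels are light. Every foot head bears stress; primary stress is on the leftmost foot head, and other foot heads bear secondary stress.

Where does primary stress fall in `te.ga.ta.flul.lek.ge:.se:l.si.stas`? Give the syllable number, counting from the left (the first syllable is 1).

Weights: 1 te L, 2 ga L, 3 ta L, 4 flul L, 5 lek L, 6 ge: H, 7 se:l H, 8 si L, 9 stas L.
Parse left to right (heavy = foot alone; LL = one foot; stranded L unfooted): (te.ˈga) (ta.ˈflul) lek (ˈge:) (ˈse:l) (si.ˈstas).
Foot heads: 2, 4, 6, 7, 9.
Primary stress on the leftmost head = syllable 2.
Primary stress: syllable 2 → te.ˈga.ta.flul.lek.ge:.se:l.si.stas.

2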